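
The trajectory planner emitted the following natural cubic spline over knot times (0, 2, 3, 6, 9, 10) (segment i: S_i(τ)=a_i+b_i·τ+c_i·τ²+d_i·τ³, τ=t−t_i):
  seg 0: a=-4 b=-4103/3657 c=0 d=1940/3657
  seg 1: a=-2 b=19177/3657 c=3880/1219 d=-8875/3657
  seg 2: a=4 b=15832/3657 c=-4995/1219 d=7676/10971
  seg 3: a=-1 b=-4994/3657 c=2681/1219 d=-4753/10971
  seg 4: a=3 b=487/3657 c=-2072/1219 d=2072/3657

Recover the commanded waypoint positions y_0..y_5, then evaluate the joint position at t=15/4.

y_0 = S_0(0) = a_0 = -4
y_1 = S_1(0) = a_1 = -2
y_2 = S_2(0) = a_2 = 4
y_3 = S_3(0) = a_3 = -1
y_4 = S_4(0) = a_4 = 3
y_5 = S_4(1) = 2
t_q=15/4 is in segment 2 (τ=3/4); S_2(τ)=51073/9752

y_0=-4 y_1=-2 y_2=4 y_3=-1 y_4=3 y_5=2
S(15/4) = 51073/9752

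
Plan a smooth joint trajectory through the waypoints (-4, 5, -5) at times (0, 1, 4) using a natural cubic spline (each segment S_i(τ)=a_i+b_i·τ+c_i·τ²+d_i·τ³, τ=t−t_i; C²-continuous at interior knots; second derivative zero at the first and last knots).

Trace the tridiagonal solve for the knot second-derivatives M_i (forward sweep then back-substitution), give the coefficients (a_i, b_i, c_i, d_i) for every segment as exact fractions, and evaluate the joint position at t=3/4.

  seg 0: a=-4 b=253/24 c=0 d=-37/24
  seg 1: a=5 b=71/12 c=-37/8 d=37/72
S(3/4) = 1667/512

Δ: Δ0=9, Δ1=-10/3
row 1: diag=8, rhs=-74; c'=3/8, d'=-37/4
back: M1=-37/4
M: M0=0, M1=-37/4, M2=0
seg 0: a=-4, c=M0/2=0, d=(M1−M0)/(6·1)=-37/24, b=Δ0−h0·(2M0+M1)/6=253/24
seg 1: a=5, c=M1/2=-37/8, d=(M2−M1)/(6·3)=37/72, b=Δ1−h1·(2M1+M2)/6=71/12
t_q=3/4 → seg 0, τ=3/4; S=-4+253/24·τ+0·τ²+-37/24·τ³=1667/512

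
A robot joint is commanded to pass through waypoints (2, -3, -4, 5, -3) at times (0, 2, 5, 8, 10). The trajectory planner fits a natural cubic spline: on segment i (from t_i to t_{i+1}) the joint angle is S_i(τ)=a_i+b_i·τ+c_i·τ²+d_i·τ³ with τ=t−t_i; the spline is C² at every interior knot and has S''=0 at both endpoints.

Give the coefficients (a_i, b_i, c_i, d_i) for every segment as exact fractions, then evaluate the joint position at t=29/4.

Δ: Δ0=-5/2, Δ1=-1/3, Δ2=3, Δ3=-4
row 1: diag=10, rhs=13; c'=3/10, d'=13/10
row 2: denom=12−3·3/10=111/10; d'=(20−3·13/10)/(111/10)=161/111
row 3: denom=10−3·10/37=340/37; d'=(-42−3·161/111)/(340/37)=-343/68
back: M3=-343/68
back: M2=161/111−10/37·-343/68=287/102
back: M1=13/10−3/10·287/102=31/68
M: M0=0, M1=31/68, M2=287/102, M3=-343/68, M4=0
seg 0: a=2, c=M0/2=0, d=(M1−M0)/(6·2)=31/816, b=Δ0−h0·(2M0+M1)/6=-541/204
seg 1: a=-3, c=M1/2=31/136, d=(M2−M1)/(6·3)=481/3672, b=Δ1−h1·(2M1+M2)/6=-112/51
seg 2: a=-4, c=M2/2=287/204, d=(M3−M2)/(6·3)=-1603/3672, b=Δ2−h2·(2M2+M3)/6=65/24
seg 3: a=5, c=M3/2=-343/136, d=(M4−M3)/(6·2)=343/816, b=Δ3−h3·(2M3+M4)/6=-65/102
t_q=29/4 → seg 2, τ=9/4; S=-4+65/24·τ+287/204·τ²+-1603/3672·τ³=36935/8704

  seg 0: a=2 b=-541/204 c=0 d=31/816
  seg 1: a=-3 b=-112/51 c=31/136 d=481/3672
  seg 2: a=-4 b=65/24 c=287/204 d=-1603/3672
  seg 3: a=5 b=-65/102 c=-343/136 d=343/816
S(29/4) = 36935/8704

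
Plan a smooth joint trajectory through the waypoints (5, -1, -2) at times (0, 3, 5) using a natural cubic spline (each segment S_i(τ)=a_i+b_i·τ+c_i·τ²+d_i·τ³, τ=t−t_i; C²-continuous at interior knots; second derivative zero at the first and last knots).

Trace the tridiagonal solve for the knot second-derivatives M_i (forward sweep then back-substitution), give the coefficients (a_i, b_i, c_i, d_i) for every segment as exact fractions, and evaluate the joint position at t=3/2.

  seg 0: a=5 b=-49/20 c=0 d=1/20
  seg 1: a=-1 b=-11/10 c=9/20 d=-3/40
S(3/2) = 239/160

Δ: Δ0=-2, Δ1=-1/2
row 1: diag=10, rhs=9; c'=1/5, d'=9/10
back: M1=9/10
M: M0=0, M1=9/10, M2=0
seg 0: a=5, c=M0/2=0, d=(M1−M0)/(6·3)=1/20, b=Δ0−h0·(2M0+M1)/6=-49/20
seg 1: a=-1, c=M1/2=9/20, d=(M2−M1)/(6·2)=-3/40, b=Δ1−h1·(2M1+M2)/6=-11/10
t_q=3/2 → seg 0, τ=3/2; S=5+-49/20·τ+0·τ²+1/20·τ³=239/160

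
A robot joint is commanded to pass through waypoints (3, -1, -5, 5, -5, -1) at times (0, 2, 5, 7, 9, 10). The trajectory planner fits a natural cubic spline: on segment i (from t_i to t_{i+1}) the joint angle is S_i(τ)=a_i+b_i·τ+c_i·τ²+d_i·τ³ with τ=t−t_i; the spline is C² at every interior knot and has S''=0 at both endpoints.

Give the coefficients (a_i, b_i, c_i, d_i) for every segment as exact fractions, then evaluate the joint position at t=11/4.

Δ: Δ0=-2, Δ1=-4/3, Δ2=5, Δ3=-5, Δ4=4
row 1: diag=10, rhs=4; c'=3/10, d'=2/5
row 2: denom=10−3·3/10=91/10; d'=(38−3·2/5)/(91/10)=368/91
row 3: denom=8−2·20/91=688/91; d'=(-60−2·368/91)/(688/91)=-1549/172
row 4: denom=6−2·91/344=941/172; d'=(54−2·-1549/172)/(941/172)=12386/941
back: M4=12386/941
back: M3=-1549/172−91/344·12386/941=-11751/941
back: M2=368/91−20/91·-11751/941=6388/941
back: M1=2/5−3/10·6388/941=-1540/941
M: M0=0, M1=-1540/941, M2=6388/941, M3=-11751/941, M4=12386/941, M5=0
seg 0: a=3, c=M0/2=0, d=(M1−M0)/(6·2)=-385/2823, b=Δ0−h0·(2M0+M1)/6=-4106/2823
seg 1: a=-1, c=M1/2=-770/941, d=(M2−M1)/(6·3)=3964/8469, b=Δ1−h1·(2M1+M2)/6=-8726/2823
seg 2: a=-5, c=M2/2=3194/941, d=(M3−M2)/(6·2)=-18139/11292, b=Δ2−h2·(2M2+M3)/6=13090/2823
seg 3: a=5, c=M3/2=-11751/1882, d=(M4−M3)/(6·2)=24137/11292, b=Δ3−h3·(2M3+M4)/6=-2999/2823
seg 4: a=-5, c=M4/2=6193/941, d=(M5−M4)/(6·1)=-6193/2823, b=Δ4−h4·(2M4+M5)/6=-1094/2823
t_q=11/4 → seg 1, τ=3/4; S=-1+-8726/2823·τ+-770/941·τ²+3964/8469·τ³=-53917/15056

  seg 0: a=3 b=-4106/2823 c=0 d=-385/2823
  seg 1: a=-1 b=-8726/2823 c=-770/941 d=3964/8469
  seg 2: a=-5 b=13090/2823 c=3194/941 d=-18139/11292
  seg 3: a=5 b=-2999/2823 c=-11751/1882 d=24137/11292
  seg 4: a=-5 b=-1094/2823 c=6193/941 d=-6193/2823
S(11/4) = -53917/15056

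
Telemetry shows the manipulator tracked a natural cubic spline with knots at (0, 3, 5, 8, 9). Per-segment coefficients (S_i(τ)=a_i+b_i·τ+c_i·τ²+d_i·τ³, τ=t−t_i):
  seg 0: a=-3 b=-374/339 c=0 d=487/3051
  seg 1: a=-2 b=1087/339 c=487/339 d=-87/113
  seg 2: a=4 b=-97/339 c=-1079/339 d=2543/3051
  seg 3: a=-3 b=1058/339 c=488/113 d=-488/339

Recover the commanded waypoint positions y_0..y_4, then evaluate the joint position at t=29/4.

y_0 = S_0(0) = a_0 = -3
y_1 = S_1(0) = a_1 = -2
y_2 = S_2(0) = a_2 = 4
y_3 = S_3(0) = a_3 = -3
y_4 = S_3(1) = 3
t_q=29/4 is in segment 2 (τ=9/4); S_2(τ)=-23599/7232

y_0=-3 y_1=-2 y_2=4 y_3=-3 y_4=3
S(29/4) = -23599/7232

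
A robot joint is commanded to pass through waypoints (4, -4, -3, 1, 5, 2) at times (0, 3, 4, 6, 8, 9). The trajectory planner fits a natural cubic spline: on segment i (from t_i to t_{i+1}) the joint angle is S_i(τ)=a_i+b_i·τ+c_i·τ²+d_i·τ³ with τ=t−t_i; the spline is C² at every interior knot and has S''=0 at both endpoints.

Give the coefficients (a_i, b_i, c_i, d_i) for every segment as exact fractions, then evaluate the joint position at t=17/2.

Δ: Δ0=-8/3, Δ1=1, Δ2=2, Δ3=2, Δ4=-3
row 1: diag=8, rhs=22; c'=1/8, d'=11/4
row 2: denom=6−1·1/8=47/8; d'=(6−1·11/4)/(47/8)=26/47
row 3: denom=8−2·16/47=344/47; d'=(0−2·26/47)/(344/47)=-13/86
row 4: denom=6−2·47/172=469/86; d'=(-30−2·-13/86)/(469/86)=-2554/469
back: M4=-2554/469
back: M3=-13/86−47/172·-2554/469=627/469
back: M2=26/47−16/47·627/469=46/469
back: M1=11/4−1/8·46/469=1284/469
M: M0=0, M1=1284/469, M2=46/469, M3=627/469, M4=-2554/469, M5=0
seg 0: a=4, c=M0/2=0, d=(M1−M0)/(6·3)=214/1407, b=Δ0−h0·(2M0+M1)/6=-5678/1407
seg 1: a=-4, c=M1/2=642/469, d=(M2−M1)/(6·1)=-619/1407, b=Δ1−h1·(2M1+M2)/6=100/1407
seg 2: a=-3, c=M2/2=23/469, d=(M3−M2)/(6·2)=83/804, b=Δ2−h2·(2M2+M3)/6=2095/1407
seg 3: a=1, c=M3/2=627/938, d=(M4−M3)/(6·2)=-3181/5628, b=Δ3−h3·(2M3+M4)/6=4114/1407
seg 4: a=5, c=M4/2=-1277/469, d=(M5−M4)/(6·1)=1277/1407, b=Δ4−h4·(2M4+M5)/6=-1667/1407
t_q=17/2 → seg 4, τ=1/2; S=5+-1667/1407·τ+-1277/469·τ²+1277/1407·τ³=14409/3752

  seg 0: a=4 b=-5678/1407 c=0 d=214/1407
  seg 1: a=-4 b=100/1407 c=642/469 d=-619/1407
  seg 2: a=-3 b=2095/1407 c=23/469 d=83/804
  seg 3: a=1 b=4114/1407 c=627/938 d=-3181/5628
  seg 4: a=5 b=-1667/1407 c=-1277/469 d=1277/1407
S(17/2) = 14409/3752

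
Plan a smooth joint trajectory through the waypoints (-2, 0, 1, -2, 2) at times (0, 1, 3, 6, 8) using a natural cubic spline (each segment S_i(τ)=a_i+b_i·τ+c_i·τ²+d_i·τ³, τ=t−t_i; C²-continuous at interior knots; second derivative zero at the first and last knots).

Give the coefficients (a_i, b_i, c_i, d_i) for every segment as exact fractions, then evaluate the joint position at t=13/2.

  seg 0: a=-2 b=2201/1012 c=0 d=-177/1012
  seg 1: a=0 b=835/506 c=-531/1012 d=-51/2024
  seg 2: a=1 b=-190/253 c=-171/253 d=50/253
  seg 3: a=-2 b=134/253 c=279/253 d=-93/506
S(13/2) = -6001/4048

Δ: Δ0=2, Δ1=1/2, Δ2=-1, Δ3=2
row 1: diag=6, rhs=-9; c'=1/3, d'=-3/2
row 2: denom=10−2·1/3=28/3; d'=(-9−2·-3/2)/(28/3)=-9/14
row 3: denom=10−3·9/28=253/28; d'=(18−3·-9/14)/(253/28)=558/253
back: M3=558/253
back: M2=-9/14−9/28·558/253=-342/253
back: M1=-3/2−1/3·-342/253=-531/506
M: M0=0, M1=-531/506, M2=-342/253, M3=558/253, M4=0
seg 0: a=-2, c=M0/2=0, d=(M1−M0)/(6·1)=-177/1012, b=Δ0−h0·(2M0+M1)/6=2201/1012
seg 1: a=0, c=M1/2=-531/1012, d=(M2−M1)/(6·2)=-51/2024, b=Δ1−h1·(2M1+M2)/6=835/506
seg 2: a=1, c=M2/2=-171/253, d=(M3−M2)/(6·3)=50/253, b=Δ2−h2·(2M2+M3)/6=-190/253
seg 3: a=-2, c=M3/2=279/253, d=(M4−M3)/(6·2)=-93/506, b=Δ3−h3·(2M3+M4)/6=134/253
t_q=13/2 → seg 3, τ=1/2; S=-2+134/253·τ+279/253·τ²+-93/506·τ³=-6001/4048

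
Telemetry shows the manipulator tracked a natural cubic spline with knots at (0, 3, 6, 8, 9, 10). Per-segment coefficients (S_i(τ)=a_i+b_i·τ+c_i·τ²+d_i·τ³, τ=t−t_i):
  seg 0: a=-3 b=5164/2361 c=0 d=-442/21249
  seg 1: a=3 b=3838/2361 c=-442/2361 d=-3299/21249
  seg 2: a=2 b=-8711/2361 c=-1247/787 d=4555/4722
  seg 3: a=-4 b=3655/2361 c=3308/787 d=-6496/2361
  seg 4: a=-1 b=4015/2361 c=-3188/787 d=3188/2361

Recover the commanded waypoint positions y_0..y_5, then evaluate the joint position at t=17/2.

y_0=-3 y_1=3 y_2=2 y_3=-4 y_4=-1 y_5=-2
S(17/2) = -3965/1574

y_0 = S_0(0) = a_0 = -3
y_1 = S_1(0) = a_1 = 3
y_2 = S_2(0) = a_2 = 2
y_3 = S_3(0) = a_3 = -4
y_4 = S_4(0) = a_4 = -1
y_5 = S_4(1) = -2
t_q=17/2 is in segment 3 (τ=1/2); S_3(τ)=-3965/1574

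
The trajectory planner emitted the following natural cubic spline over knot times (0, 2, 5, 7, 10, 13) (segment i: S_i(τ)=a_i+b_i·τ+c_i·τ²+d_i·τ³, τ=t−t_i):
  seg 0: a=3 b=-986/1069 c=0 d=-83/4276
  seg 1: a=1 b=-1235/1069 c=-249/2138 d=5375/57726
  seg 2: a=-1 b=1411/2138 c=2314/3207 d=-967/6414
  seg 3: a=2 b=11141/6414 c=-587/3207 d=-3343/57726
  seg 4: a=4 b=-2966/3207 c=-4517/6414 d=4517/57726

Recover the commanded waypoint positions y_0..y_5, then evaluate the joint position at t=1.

y_0=3 y_1=1 y_2=-1 y_3=2 y_4=4 y_5=-3
S(1) = 8801/4276

y_0 = S_0(0) = a_0 = 3
y_1 = S_1(0) = a_1 = 1
y_2 = S_2(0) = a_2 = -1
y_3 = S_3(0) = a_3 = 2
y_4 = S_4(0) = a_4 = 4
y_5 = S_4(3) = -3
t_q=1 is in segment 0 (τ=1); S_0(τ)=8801/4276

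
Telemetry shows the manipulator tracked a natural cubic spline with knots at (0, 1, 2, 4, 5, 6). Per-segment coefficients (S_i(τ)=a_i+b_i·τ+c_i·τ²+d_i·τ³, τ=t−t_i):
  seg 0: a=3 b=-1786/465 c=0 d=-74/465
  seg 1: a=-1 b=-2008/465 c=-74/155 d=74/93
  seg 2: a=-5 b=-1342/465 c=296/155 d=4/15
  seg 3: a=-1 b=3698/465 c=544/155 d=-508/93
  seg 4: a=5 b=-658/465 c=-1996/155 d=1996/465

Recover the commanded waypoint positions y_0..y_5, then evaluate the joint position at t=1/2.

y_0 = S_0(0) = a_0 = 3
y_1 = S_1(0) = a_1 = -1
y_2 = S_2(0) = a_2 = -5
y_3 = S_3(0) = a_3 = -1
y_4 = S_4(0) = a_4 = 5
y_5 = S_4(1) = -5
t_q=1/2 is in segment 0 (τ=1/2); S_0(τ)=657/620

y_0=3 y_1=-1 y_2=-5 y_3=-1 y_4=5 y_5=-5
S(1/2) = 657/620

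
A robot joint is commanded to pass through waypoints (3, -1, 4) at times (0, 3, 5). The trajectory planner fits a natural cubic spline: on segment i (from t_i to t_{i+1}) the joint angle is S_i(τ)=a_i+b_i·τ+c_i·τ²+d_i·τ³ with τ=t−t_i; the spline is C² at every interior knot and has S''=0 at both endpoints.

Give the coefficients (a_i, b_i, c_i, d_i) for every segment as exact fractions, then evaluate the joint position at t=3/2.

Δ: Δ0=-4/3, Δ1=5/2
row 1: diag=10, rhs=23; c'=1/5, d'=23/10
back: M1=23/10
M: M0=0, M1=23/10, M2=0
seg 0: a=3, c=M0/2=0, d=(M1−M0)/(6·3)=23/180, b=Δ0−h0·(2M0+M1)/6=-149/60
seg 1: a=-1, c=M1/2=23/20, d=(M2−M1)/(6·2)=-23/120, b=Δ1−h1·(2M1+M2)/6=29/30
t_q=3/2 → seg 0, τ=3/2; S=3+-149/60·τ+0·τ²+23/180·τ³=-47/160

  seg 0: a=3 b=-149/60 c=0 d=23/180
  seg 1: a=-1 b=29/30 c=23/20 d=-23/120
S(3/2) = -47/160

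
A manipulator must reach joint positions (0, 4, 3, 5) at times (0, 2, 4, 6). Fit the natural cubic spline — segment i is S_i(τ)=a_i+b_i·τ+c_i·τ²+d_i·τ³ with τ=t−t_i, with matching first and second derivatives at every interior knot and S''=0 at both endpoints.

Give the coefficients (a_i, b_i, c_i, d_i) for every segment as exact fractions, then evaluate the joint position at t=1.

Δ: Δ0=2, Δ1=-1/2, Δ2=1
row 1: diag=8, rhs=-15; c'=1/4, d'=-15/8
row 2: denom=8−2·1/4=15/2; d'=(9−2·-15/8)/(15/2)=17/10
back: M2=17/10
back: M1=-15/8−1/4·17/10=-23/10
M: M0=0, M1=-23/10, M2=17/10, M3=0
seg 0: a=0, c=M0/2=0, d=(M1−M0)/(6·2)=-23/120, b=Δ0−h0·(2M0+M1)/6=83/30
seg 1: a=4, c=M1/2=-23/20, d=(M2−M1)/(6·2)=1/3, b=Δ1−h1·(2M1+M2)/6=7/15
seg 2: a=3, c=M2/2=17/20, d=(M3−M2)/(6·2)=-17/120, b=Δ2−h2·(2M2+M3)/6=-2/15
t_q=1 → seg 0, τ=1; S=0+83/30·τ+0·τ²+-23/120·τ³=103/40

  seg 0: a=0 b=83/30 c=0 d=-23/120
  seg 1: a=4 b=7/15 c=-23/20 d=1/3
  seg 2: a=3 b=-2/15 c=17/20 d=-17/120
S(1) = 103/40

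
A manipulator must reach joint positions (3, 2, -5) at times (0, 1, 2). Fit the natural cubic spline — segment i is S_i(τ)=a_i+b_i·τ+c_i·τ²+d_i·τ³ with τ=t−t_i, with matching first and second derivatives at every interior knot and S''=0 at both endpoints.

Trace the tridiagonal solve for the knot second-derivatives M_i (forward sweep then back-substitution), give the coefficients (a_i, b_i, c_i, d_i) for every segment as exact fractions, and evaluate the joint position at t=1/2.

Δ: Δ0=-1, Δ1=-7
row 1: diag=4, rhs=-36; c'=1/4, d'=-9
back: M1=-9
M: M0=0, M1=-9, M2=0
seg 0: a=3, c=M0/2=0, d=(M1−M0)/(6·1)=-3/2, b=Δ0−h0·(2M0+M1)/6=1/2
seg 1: a=2, c=M1/2=-9/2, d=(M2−M1)/(6·1)=3/2, b=Δ1−h1·(2M1+M2)/6=-4
t_q=1/2 → seg 0, τ=1/2; S=3+1/2·τ+0·τ²+-3/2·τ³=49/16

  seg 0: a=3 b=1/2 c=0 d=-3/2
  seg 1: a=2 b=-4 c=-9/2 d=3/2
S(1/2) = 49/16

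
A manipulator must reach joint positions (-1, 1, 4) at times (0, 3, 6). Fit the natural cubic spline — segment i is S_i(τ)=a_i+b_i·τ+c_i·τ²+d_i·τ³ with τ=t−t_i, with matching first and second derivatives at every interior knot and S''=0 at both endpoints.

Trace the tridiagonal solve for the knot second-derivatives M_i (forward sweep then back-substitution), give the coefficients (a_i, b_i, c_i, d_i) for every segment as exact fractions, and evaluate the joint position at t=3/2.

  seg 0: a=-1 b=7/12 c=0 d=1/108
  seg 1: a=1 b=5/6 c=1/12 d=-1/108
S(3/2) = -3/32

Δ: Δ0=2/3, Δ1=1
row 1: diag=12, rhs=2; c'=1/4, d'=1/6
back: M1=1/6
M: M0=0, M1=1/6, M2=0
seg 0: a=-1, c=M0/2=0, d=(M1−M0)/(6·3)=1/108, b=Δ0−h0·(2M0+M1)/6=7/12
seg 1: a=1, c=M1/2=1/12, d=(M2−M1)/(6·3)=-1/108, b=Δ1−h1·(2M1+M2)/6=5/6
t_q=3/2 → seg 0, τ=3/2; S=-1+7/12·τ+0·τ²+1/108·τ³=-3/32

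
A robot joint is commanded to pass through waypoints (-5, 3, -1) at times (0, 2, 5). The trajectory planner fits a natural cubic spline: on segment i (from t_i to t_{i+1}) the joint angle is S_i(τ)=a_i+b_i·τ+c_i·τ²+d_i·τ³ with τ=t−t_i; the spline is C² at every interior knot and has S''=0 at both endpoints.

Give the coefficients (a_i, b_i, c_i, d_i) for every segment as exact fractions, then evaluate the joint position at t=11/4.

  seg 0: a=-5 b=76/15 c=0 d=-4/15
  seg 1: a=3 b=28/15 c=-8/5 d=8/45
S(11/4) = 143/40

Δ: Δ0=4, Δ1=-4/3
row 1: diag=10, rhs=-32; c'=3/10, d'=-16/5
back: M1=-16/5
M: M0=0, M1=-16/5, M2=0
seg 0: a=-5, c=M0/2=0, d=(M1−M0)/(6·2)=-4/15, b=Δ0−h0·(2M0+M1)/6=76/15
seg 1: a=3, c=M1/2=-8/5, d=(M2−M1)/(6·3)=8/45, b=Δ1−h1·(2M1+M2)/6=28/15
t_q=11/4 → seg 1, τ=3/4; S=3+28/15·τ+-8/5·τ²+8/45·τ³=143/40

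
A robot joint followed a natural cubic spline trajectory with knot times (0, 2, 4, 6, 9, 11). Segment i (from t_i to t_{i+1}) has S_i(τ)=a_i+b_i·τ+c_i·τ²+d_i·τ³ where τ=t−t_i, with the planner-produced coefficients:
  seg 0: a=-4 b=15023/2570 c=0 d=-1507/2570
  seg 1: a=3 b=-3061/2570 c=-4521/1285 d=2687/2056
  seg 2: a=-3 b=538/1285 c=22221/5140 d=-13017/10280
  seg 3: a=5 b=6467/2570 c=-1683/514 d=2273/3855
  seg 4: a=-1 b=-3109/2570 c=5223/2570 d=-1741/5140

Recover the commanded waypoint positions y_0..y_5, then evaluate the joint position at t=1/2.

y_0 = S_0(0) = a_0 = -4
y_1 = S_1(0) = a_1 = 3
y_2 = S_2(0) = a_2 = -3
y_3 = S_3(0) = a_3 = 5
y_4 = S_4(0) = a_4 = -1
y_5 = S_4(2) = 2
t_q=1/2 is in segment 0 (τ=1/2); S_0(τ)=-4731/4112

y_0=-4 y_1=3 y_2=-3 y_3=5 y_4=-1 y_5=2
S(1/2) = -4731/4112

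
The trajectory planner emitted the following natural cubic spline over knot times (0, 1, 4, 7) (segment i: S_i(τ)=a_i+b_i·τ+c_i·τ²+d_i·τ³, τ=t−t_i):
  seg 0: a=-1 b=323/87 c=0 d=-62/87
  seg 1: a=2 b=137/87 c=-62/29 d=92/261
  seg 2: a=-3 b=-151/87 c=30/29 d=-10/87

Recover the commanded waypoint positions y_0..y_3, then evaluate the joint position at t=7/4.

y_0=-1 y_1=2 y_2=-3 y_3=-2
S(7/4) = 987/464

y_0 = S_0(0) = a_0 = -1
y_1 = S_1(0) = a_1 = 2
y_2 = S_2(0) = a_2 = -3
y_3 = S_2(3) = -2
t_q=7/4 is in segment 1 (τ=3/4); S_1(τ)=987/464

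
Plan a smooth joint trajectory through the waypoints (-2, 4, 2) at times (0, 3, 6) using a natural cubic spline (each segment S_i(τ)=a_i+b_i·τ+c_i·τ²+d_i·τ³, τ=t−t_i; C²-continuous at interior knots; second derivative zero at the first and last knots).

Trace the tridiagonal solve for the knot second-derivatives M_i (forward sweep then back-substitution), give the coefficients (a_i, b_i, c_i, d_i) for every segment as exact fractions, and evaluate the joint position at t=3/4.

  seg 0: a=-2 b=8/3 c=0 d=-2/27
  seg 1: a=4 b=2/3 c=-2/3 d=2/27
S(3/4) = -1/32

Δ: Δ0=2, Δ1=-2/3
row 1: diag=12, rhs=-16; c'=1/4, d'=-4/3
back: M1=-4/3
M: M0=0, M1=-4/3, M2=0
seg 0: a=-2, c=M0/2=0, d=(M1−M0)/(6·3)=-2/27, b=Δ0−h0·(2M0+M1)/6=8/3
seg 1: a=4, c=M1/2=-2/3, d=(M2−M1)/(6·3)=2/27, b=Δ1−h1·(2M1+M2)/6=2/3
t_q=3/4 → seg 0, τ=3/4; S=-2+8/3·τ+0·τ²+-2/27·τ³=-1/32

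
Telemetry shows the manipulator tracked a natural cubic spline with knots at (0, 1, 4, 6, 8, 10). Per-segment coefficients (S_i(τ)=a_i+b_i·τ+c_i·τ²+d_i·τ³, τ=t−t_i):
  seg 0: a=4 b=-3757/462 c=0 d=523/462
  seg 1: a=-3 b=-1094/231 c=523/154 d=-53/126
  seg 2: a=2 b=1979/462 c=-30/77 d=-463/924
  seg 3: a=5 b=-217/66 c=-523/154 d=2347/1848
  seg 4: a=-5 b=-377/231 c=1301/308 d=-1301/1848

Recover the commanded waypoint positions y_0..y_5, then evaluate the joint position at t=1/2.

y_0=4 y_1=-3 y_2=2 y_3=5 y_4=-5 y_5=3
S(1/2) = 93/1232

y_0 = S_0(0) = a_0 = 4
y_1 = S_1(0) = a_1 = -3
y_2 = S_2(0) = a_2 = 2
y_3 = S_3(0) = a_3 = 5
y_4 = S_4(0) = a_4 = -5
y_5 = S_4(2) = 3
t_q=1/2 is in segment 0 (τ=1/2); S_0(τ)=93/1232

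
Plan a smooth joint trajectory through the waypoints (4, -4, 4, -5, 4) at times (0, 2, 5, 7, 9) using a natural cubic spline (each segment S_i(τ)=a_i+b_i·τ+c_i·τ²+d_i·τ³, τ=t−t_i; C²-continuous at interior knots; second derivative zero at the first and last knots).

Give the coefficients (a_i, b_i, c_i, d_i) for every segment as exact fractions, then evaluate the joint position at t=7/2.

Δ: Δ0=-4, Δ1=8/3, Δ2=-9/2, Δ3=9/2
row 1: diag=10, rhs=40; c'=3/10, d'=4
row 2: denom=10−3·3/10=91/10; d'=(-43−3·4)/(91/10)=-550/91
row 3: denom=8−2·20/91=688/91; d'=(54−2·-550/91)/(688/91)=3007/344
back: M3=3007/344
back: M2=-550/91−20/91·3007/344=-685/86
back: M1=4−3/10·-685/86=1099/172
M: M0=0, M1=1099/172, M2=-685/86, M3=3007/344, M4=0
seg 0: a=4, c=M0/2=0, d=(M1−M0)/(6·2)=1099/2064, b=Δ0−h0·(2M0+M1)/6=-3163/516
seg 1: a=-4, c=M1/2=1099/344, d=(M2−M1)/(6·3)=-823/1032, b=Δ1−h1·(2M1+M2)/6=67/258
seg 2: a=4, c=M2/2=-685/172, d=(M3−M2)/(6·2)=5747/4128, b=Δ2−h2·(2M2+M3)/6=-2171/1032
seg 3: a=-5, c=M3/2=3007/688, d=(M4−M3)/(6·2)=-3007/4128, b=Δ3−h3·(2M3+M4)/6=-685/516
t_q=7/2 → seg 1, τ=3/2; S=-4+67/258·τ+1099/344·τ²+-823/1032·τ³=2439/2752

  seg 0: a=4 b=-3163/516 c=0 d=1099/2064
  seg 1: a=-4 b=67/258 c=1099/344 d=-823/1032
  seg 2: a=4 b=-2171/1032 c=-685/172 d=5747/4128
  seg 3: a=-5 b=-685/516 c=3007/688 d=-3007/4128
S(7/2) = 2439/2752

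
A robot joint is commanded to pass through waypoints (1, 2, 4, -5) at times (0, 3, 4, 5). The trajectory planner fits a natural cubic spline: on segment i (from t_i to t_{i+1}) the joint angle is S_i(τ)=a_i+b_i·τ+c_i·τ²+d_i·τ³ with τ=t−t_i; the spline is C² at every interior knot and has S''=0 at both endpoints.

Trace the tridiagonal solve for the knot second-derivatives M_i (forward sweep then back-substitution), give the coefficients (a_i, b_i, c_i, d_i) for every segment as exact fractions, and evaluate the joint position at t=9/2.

Δ: Δ0=1/3, Δ1=2, Δ2=-9
row 1: diag=8, rhs=10; c'=1/8, d'=5/4
row 2: denom=4−1·1/8=31/8; d'=(-66−1·5/4)/(31/8)=-538/31
back: M2=-538/31
back: M1=5/4−1/8·-538/31=106/31
M: M0=0, M1=106/31, M2=-538/31, M3=0
seg 0: a=1, c=M0/2=0, d=(M1−M0)/(6·3)=53/279, b=Δ0−h0·(2M0+M1)/6=-128/93
seg 1: a=2, c=M1/2=53/31, d=(M2−M1)/(6·1)=-322/93, b=Δ1−h1·(2M1+M2)/6=349/93
seg 2: a=4, c=M2/2=-269/31, d=(M3−M2)/(6·1)=269/93, b=Δ2−h2·(2M2+M3)/6=-299/93
t_q=9/2 → seg 2, τ=1/2; S=4+-299/93·τ+-269/31·τ²+269/93·τ³=145/248

  seg 0: a=1 b=-128/93 c=0 d=53/279
  seg 1: a=2 b=349/93 c=53/31 d=-322/93
  seg 2: a=4 b=-299/93 c=-269/31 d=269/93
S(9/2) = 145/248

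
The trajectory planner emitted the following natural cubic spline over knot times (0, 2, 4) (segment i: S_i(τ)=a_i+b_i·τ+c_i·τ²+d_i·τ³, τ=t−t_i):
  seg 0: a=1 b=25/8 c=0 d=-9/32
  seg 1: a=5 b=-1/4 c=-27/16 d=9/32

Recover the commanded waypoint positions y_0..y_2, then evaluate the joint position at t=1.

y_0 = S_0(0) = a_0 = 1
y_1 = S_1(0) = a_1 = 5
y_2 = S_1(2) = 0
t_q=1 is in segment 0 (τ=1); S_0(τ)=123/32

y_0=1 y_1=5 y_2=0
S(1) = 123/32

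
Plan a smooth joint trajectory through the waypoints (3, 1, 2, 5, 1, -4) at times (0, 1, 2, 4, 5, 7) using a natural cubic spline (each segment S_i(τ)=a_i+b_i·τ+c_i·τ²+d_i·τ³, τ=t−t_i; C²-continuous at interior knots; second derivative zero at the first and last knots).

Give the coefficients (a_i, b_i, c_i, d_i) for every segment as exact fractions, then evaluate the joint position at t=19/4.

Δ: Δ0=-2, Δ1=1, Δ2=3/2, Δ3=-4, Δ4=-5/2
row 1: diag=4, rhs=18; c'=1/4, d'=9/2
row 2: denom=6−1·1/4=23/4; d'=(3−1·9/2)/(23/4)=-6/23
row 3: denom=6−2·8/23=122/23; d'=(-33−2·-6/23)/(122/23)=-747/122
row 4: denom=6−1·23/122=709/122; d'=(9−1·-747/122)/(709/122)=1845/709
back: M4=1845/709
back: M3=-747/122−23/122·1845/709=-4689/709
back: M2=-6/23−8/23·-4689/709=1446/709
back: M1=9/2−1/4·1446/709=2829/709
M: M0=0, M1=2829/709, M2=1446/709, M3=-4689/709, M4=1845/709, M5=0
seg 0: a=3, c=M0/2=0, d=(M1−M0)/(6·1)=943/1418, b=Δ0−h0·(2M0+M1)/6=-3779/1418
seg 1: a=1, c=M1/2=2829/1418, d=(M2−M1)/(6·1)=-461/1418, b=Δ1−h1·(2M1+M2)/6=-475/709
seg 2: a=2, c=M2/2=723/709, d=(M3−M2)/(6·2)=-2045/2836, b=Δ2−h2·(2M2+M3)/6=3325/1418
seg 3: a=5, c=M3/2=-4689/1418, d=(M4−M3)/(6·1)=1089/709, b=Δ3−h3·(2M3+M4)/6=-3161/1418
seg 4: a=1, c=M4/2=1845/1418, d=(M5−M4)/(6·2)=-615/2836, b=Δ4−h4·(2M4+M5)/6=-6005/1418
t_q=19/4 → seg 3, τ=3/4; S=5+-3161/1418·τ+-4689/1418·τ²+1089/709·τ³=96017/45376

  seg 0: a=3 b=-3779/1418 c=0 d=943/1418
  seg 1: a=1 b=-475/709 c=2829/1418 d=-461/1418
  seg 2: a=2 b=3325/1418 c=723/709 d=-2045/2836
  seg 3: a=5 b=-3161/1418 c=-4689/1418 d=1089/709
  seg 4: a=1 b=-6005/1418 c=1845/1418 d=-615/2836
S(19/4) = 96017/45376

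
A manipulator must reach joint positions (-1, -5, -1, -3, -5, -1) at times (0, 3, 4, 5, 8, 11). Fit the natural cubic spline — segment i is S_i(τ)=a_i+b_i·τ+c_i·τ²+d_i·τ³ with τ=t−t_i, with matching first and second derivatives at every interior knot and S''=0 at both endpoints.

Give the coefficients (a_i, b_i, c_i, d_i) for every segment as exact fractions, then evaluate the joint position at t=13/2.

Δ: Δ0=-4/3, Δ1=4, Δ2=-2, Δ3=-2/3, Δ4=4/3
row 1: diag=8, rhs=32; c'=1/8, d'=4
row 2: denom=4−1·1/8=31/8; d'=(-36−1·4)/(31/8)=-320/31
row 3: denom=8−1·8/31=240/31; d'=(8−1·-320/31)/(240/31)=71/30
row 4: denom=12−3·31/80=867/80; d'=(12−3·71/30)/(867/80)=392/867
back: M4=392/867
back: M3=71/30−31/80·392/867=1900/867
back: M2=-320/31−8/31·1900/867=-9440/867
back: M1=4−1/8·-9440/867=4648/867
M: M0=0, M1=4648/867, M2=-9440/867, M3=1900/867, M4=392/867, M5=0
seg 0: a=-1, c=M0/2=0, d=(M1−M0)/(6·3)=2324/7803, b=Δ0−h0·(2M0+M1)/6=-1160/289
seg 1: a=-5, c=M1/2=2324/867, d=(M2−M1)/(6·1)=-2348/867, b=Δ1−h1·(2M1+M2)/6=1164/289
seg 2: a=-1, c=M2/2=-4720/867, d=(M3−M2)/(6·1)=630/289, b=Δ2−h2·(2M2+M3)/6=1096/867
seg 3: a=-3, c=M3/2=950/867, d=(M4−M3)/(6·3)=-754/7803, b=Δ3−h3·(2M3+M4)/6=-2674/867
seg 4: a=-5, c=M4/2=196/867, d=(M5−M4)/(6·3)=-196/7803, b=Δ4−h4·(2M4+M5)/6=764/867
t_q=13/2 → seg 3, τ=3/2; S=-3+-2674/867·τ+950/867·τ²+-754/7803·τ³=-6343/1156

  seg 0: a=-1 b=-1160/289 c=0 d=2324/7803
  seg 1: a=-5 b=1164/289 c=2324/867 d=-2348/867
  seg 2: a=-1 b=1096/867 c=-4720/867 d=630/289
  seg 3: a=-3 b=-2674/867 c=950/867 d=-754/7803
  seg 4: a=-5 b=764/867 c=196/867 d=-196/7803
S(13/2) = -6343/1156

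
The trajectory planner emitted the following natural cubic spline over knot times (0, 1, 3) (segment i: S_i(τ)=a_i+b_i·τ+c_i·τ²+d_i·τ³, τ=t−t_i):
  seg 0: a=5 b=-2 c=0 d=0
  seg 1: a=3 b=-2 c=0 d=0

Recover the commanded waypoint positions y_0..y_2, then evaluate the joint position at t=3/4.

y_0=5 y_1=3 y_2=-1
S(3/4) = 7/2

y_0 = S_0(0) = a_0 = 5
y_1 = S_1(0) = a_1 = 3
y_2 = S_1(2) = -1
t_q=3/4 is in segment 0 (τ=3/4); S_0(τ)=7/2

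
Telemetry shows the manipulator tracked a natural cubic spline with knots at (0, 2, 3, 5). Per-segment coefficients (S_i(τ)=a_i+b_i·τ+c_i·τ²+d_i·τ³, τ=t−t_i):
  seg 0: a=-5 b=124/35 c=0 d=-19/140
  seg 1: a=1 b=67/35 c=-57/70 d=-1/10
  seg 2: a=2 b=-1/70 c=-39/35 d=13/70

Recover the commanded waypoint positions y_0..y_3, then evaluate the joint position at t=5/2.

y_0=-5 y_1=1 y_2=2 y_3=-1
S(5/2) = 195/112

y_0 = S_0(0) = a_0 = -5
y_1 = S_1(0) = a_1 = 1
y_2 = S_2(0) = a_2 = 2
y_3 = S_2(2) = -1
t_q=5/2 is in segment 1 (τ=1/2); S_1(τ)=195/112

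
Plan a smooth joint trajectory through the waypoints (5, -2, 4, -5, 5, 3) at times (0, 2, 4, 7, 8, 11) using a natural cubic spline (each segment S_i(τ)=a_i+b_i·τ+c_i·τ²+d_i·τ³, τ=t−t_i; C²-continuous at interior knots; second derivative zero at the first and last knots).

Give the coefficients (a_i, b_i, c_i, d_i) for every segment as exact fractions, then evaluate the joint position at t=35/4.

Δ: Δ0=-7/2, Δ1=3, Δ2=-3, Δ3=10, Δ4=-2/3
row 1: diag=8, rhs=39; c'=1/4, d'=39/8
row 2: denom=10−2·1/4=19/2; d'=(-36−2·39/8)/(19/2)=-183/38
row 3: denom=8−3·6/19=134/19; d'=(78−3·-183/38)/(134/19)=3513/268
row 4: denom=8−1·19/134=1053/134; d'=(-64−1·3513/268)/(1053/134)=-20665/2106
back: M4=-20665/2106
back: M3=3513/268−19/134·-20665/2106=15268/1053
back: M2=-183/38−6/19·15268/1053=-6595/702
back: M1=39/8−1/4·-6595/702=5071/702
M: M0=0, M1=5071/702, M2=-6595/702, M3=15268/1053, M4=-20665/2106, M5=0
seg 0: a=5, c=M0/2=0, d=(M1−M0)/(6·2)=5071/8424, b=Δ0−h0·(2M0+M1)/6=-6221/1053
seg 1: a=-2, c=M1/2=5071/1404, d=(M2−M1)/(6·2)=-5833/4212, b=Δ1−h1·(2M1+M2)/6=2771/2106
seg 2: a=4, c=M2/2=-6595/1404, d=(M3−M2)/(6·3)=50321/37908, b=Δ2−h2·(2M2+M3)/6=-1801/2106
seg 3: a=-5, c=M3/2=7634/1053, d=(M4−M3)/(6·1)=-5689/1404, b=Δ3−h3·(2M3+M4)/6=28651/4212
seg 4: a=5, c=M4/2=-20665/4212, d=(M5−M4)/(6·3)=20665/37908, b=Δ4−h4·(2M4+M5)/6=19261/2106
t_q=35/4 → seg 4, τ=3/4; S=5+19261/2106·τ+-20665/4212·τ²+20665/37908·τ³=279439/29952

  seg 0: a=5 b=-6221/1053 c=0 d=5071/8424
  seg 1: a=-2 b=2771/2106 c=5071/1404 d=-5833/4212
  seg 2: a=4 b=-1801/2106 c=-6595/1404 d=50321/37908
  seg 3: a=-5 b=28651/4212 c=7634/1053 d=-5689/1404
  seg 4: a=5 b=19261/2106 c=-20665/4212 d=20665/37908
S(35/4) = 279439/29952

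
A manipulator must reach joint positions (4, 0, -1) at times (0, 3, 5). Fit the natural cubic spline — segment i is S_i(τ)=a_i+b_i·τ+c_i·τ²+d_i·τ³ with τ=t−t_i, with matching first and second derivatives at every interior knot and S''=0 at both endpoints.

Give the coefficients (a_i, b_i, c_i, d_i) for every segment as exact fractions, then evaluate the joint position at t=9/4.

Δ: Δ0=-4/3, Δ1=-1/2
row 1: diag=10, rhs=5; c'=1/5, d'=1/2
back: M1=1/2
M: M0=0, M1=1/2, M2=0
seg 0: a=4, c=M0/2=0, d=(M1−M0)/(6·3)=1/36, b=Δ0−h0·(2M0+M1)/6=-19/12
seg 1: a=0, c=M1/2=1/4, d=(M2−M1)/(6·2)=-1/24, b=Δ1−h1·(2M1+M2)/6=-5/6
t_q=9/4 → seg 0, τ=9/4; S=4+-19/12·τ+0·τ²+1/36·τ³=193/256

  seg 0: a=4 b=-19/12 c=0 d=1/36
  seg 1: a=0 b=-5/6 c=1/4 d=-1/24
S(9/4) = 193/256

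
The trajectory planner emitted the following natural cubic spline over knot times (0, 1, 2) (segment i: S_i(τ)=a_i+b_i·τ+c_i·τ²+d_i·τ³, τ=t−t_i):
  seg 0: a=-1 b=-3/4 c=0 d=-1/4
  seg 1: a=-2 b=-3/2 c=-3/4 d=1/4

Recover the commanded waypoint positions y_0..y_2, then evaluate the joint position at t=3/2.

y_0 = S_0(0) = a_0 = -1
y_1 = S_1(0) = a_1 = -2
y_2 = S_1(1) = -4
t_q=3/2 is in segment 1 (τ=1/2); S_1(τ)=-93/32

y_0=-1 y_1=-2 y_2=-4
S(3/2) = -93/32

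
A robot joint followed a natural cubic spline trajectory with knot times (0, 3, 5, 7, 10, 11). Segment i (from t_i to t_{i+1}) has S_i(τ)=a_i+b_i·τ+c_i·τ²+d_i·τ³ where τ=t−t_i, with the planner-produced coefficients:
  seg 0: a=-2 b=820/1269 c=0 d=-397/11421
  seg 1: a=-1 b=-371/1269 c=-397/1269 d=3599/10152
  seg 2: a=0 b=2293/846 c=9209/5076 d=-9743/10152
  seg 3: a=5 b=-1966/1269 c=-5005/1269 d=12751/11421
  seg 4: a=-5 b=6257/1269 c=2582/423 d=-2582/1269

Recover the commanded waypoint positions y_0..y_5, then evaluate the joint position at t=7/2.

y_0=-2 y_1=-1 y_2=0 y_3=5 y_4=-5 y_5=4
S(7/2) = -10649/9024

y_0 = S_0(0) = a_0 = -2
y_1 = S_1(0) = a_1 = -1
y_2 = S_2(0) = a_2 = 0
y_3 = S_3(0) = a_3 = 5
y_4 = S_4(0) = a_4 = -5
y_5 = S_4(1) = 4
t_q=7/2 is in segment 1 (τ=1/2); S_1(τ)=-10649/9024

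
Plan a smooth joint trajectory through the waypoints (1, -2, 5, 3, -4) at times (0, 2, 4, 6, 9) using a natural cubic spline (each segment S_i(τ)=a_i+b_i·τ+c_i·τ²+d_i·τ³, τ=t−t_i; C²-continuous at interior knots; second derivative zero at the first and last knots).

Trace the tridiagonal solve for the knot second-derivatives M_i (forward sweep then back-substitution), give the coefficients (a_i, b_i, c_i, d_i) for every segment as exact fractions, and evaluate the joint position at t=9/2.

Δ: Δ0=-3/2, Δ1=7/2, Δ2=-1, Δ3=-7/3
row 1: diag=8, rhs=30; c'=1/4, d'=15/4
row 2: denom=8−2·1/4=15/2; d'=(-27−2·15/4)/(15/2)=-23/5
row 3: denom=10−2·4/15=142/15; d'=(-8−2·-23/5)/(142/15)=9/71
back: M3=9/71
back: M2=-23/5−4/15·9/71=-329/71
back: M1=15/4−1/4·-329/71=697/142
M: M0=0, M1=697/142, M2=-329/71, M3=9/71, M4=0
seg 0: a=1, c=M0/2=0, d=(M1−M0)/(6·2)=697/1704, b=Δ0−h0·(2M0+M1)/6=-668/213
seg 1: a=-2, c=M1/2=697/284, d=(M2−M1)/(6·2)=-1355/1704, b=Δ1−h1·(2M1+M2)/6=755/426
seg 2: a=5, c=M2/2=-329/142, d=(M3−M2)/(6·2)=169/426, b=Δ2−h2·(2M2+M3)/6=436/213
seg 3: a=3, c=M3/2=9/142, d=(M4−M3)/(6·3)=-1/142, b=Δ3−h3·(2M3+M4)/6=-524/213
t_q=9/2 → seg 2, τ=1/2; S=5+436/213·τ+-329/142·τ²+169/426·τ³=6241/1136

  seg 0: a=1 b=-668/213 c=0 d=697/1704
  seg 1: a=-2 b=755/426 c=697/284 d=-1355/1704
  seg 2: a=5 b=436/213 c=-329/142 d=169/426
  seg 3: a=3 b=-524/213 c=9/142 d=-1/142
S(9/2) = 6241/1136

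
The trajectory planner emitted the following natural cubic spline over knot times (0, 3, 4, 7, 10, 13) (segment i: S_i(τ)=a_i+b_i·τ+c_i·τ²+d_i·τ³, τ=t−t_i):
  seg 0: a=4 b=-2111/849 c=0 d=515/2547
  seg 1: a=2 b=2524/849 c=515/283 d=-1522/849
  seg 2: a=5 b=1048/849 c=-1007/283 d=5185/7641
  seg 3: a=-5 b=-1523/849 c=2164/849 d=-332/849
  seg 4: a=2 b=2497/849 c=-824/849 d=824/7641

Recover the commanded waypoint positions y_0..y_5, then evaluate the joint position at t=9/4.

y_0 = S_0(0) = a_0 = 4
y_1 = S_1(0) = a_1 = 2
y_2 = S_2(0) = a_2 = 5
y_3 = S_3(0) = a_3 = -5
y_4 = S_4(0) = a_4 = 2
y_5 = S_4(3) = 5
t_q=9/4 is in segment 0 (τ=9/4); S_0(τ)=12835/18112

y_0=4 y_1=2 y_2=5 y_3=-5 y_4=2 y_5=5
S(9/4) = 12835/18112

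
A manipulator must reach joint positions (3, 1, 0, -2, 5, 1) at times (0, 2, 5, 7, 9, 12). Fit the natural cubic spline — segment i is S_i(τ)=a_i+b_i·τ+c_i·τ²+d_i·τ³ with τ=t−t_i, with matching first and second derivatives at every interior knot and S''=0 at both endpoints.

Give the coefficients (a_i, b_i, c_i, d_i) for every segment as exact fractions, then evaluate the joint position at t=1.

Δ: Δ0=-1, Δ1=-1/3, Δ2=-1, Δ3=7/2, Δ4=-4/3
row 1: diag=10, rhs=4; c'=3/10, d'=2/5
row 2: denom=10−3·3/10=91/10; d'=(-4−3·2/5)/(91/10)=-4/7
row 3: denom=8−2·20/91=688/91; d'=(27−2·-4/7)/(688/91)=2561/688
row 4: denom=10−2·91/344=1629/172; d'=(-29−2·2561/688)/(1629/172)=-1393/362
back: M4=-1393/362
back: M3=2561/688−91/344·-1393/362=858/181
back: M2=-4/7−20/91·858/181=-292/181
back: M1=2/5−3/10·-292/181=160/181
M: M0=0, M1=160/181, M2=-292/181, M3=858/181, M4=-1393/362, M5=0
seg 0: a=3, c=M0/2=0, d=(M1−M0)/(6·2)=40/543, b=Δ0−h0·(2M0+M1)/6=-703/543
seg 1: a=1, c=M1/2=80/181, d=(M2−M1)/(6·3)=-226/1629, b=Δ1−h1·(2M1+M2)/6=-223/543
seg 2: a=0, c=M2/2=-146/181, d=(M3−M2)/(6·2)=575/1086, b=Δ2−h2·(2M2+M3)/6=-817/543
seg 3: a=-2, c=M3/2=429/181, d=(M4−M3)/(6·2)=-3109/4344, b=Δ3−h3·(2M3+M4)/6=881/543
seg 4: a=5, c=M4/2=-1393/724, d=(M5−M4)/(6·3)=1393/6516, b=Δ4−h4·(2M4+M5)/6=2731/1086
t_q=1 → seg 0, τ=1; S=3+-703/543·τ+0·τ²+40/543·τ³=322/181

  seg 0: a=3 b=-703/543 c=0 d=40/543
  seg 1: a=1 b=-223/543 c=80/181 d=-226/1629
  seg 2: a=0 b=-817/543 c=-146/181 d=575/1086
  seg 3: a=-2 b=881/543 c=429/181 d=-3109/4344
  seg 4: a=5 b=2731/1086 c=-1393/724 d=1393/6516
S(1) = 322/181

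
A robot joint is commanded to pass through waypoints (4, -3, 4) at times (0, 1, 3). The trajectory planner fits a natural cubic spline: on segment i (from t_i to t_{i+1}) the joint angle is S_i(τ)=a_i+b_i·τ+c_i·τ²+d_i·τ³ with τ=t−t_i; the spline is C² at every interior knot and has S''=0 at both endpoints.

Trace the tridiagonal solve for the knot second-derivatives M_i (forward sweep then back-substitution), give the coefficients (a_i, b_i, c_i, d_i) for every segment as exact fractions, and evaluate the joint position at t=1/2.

Δ: Δ0=-7, Δ1=7/2
row 1: diag=6, rhs=63; c'=1/3, d'=21/2
back: M1=21/2
M: M0=0, M1=21/2, M2=0
seg 0: a=4, c=M0/2=0, d=(M1−M0)/(6·1)=7/4, b=Δ0−h0·(2M0+M1)/6=-35/4
seg 1: a=-3, c=M1/2=21/4, d=(M2−M1)/(6·2)=-7/8, b=Δ1−h1·(2M1+M2)/6=-7/2
t_q=1/2 → seg 0, τ=1/2; S=4+-35/4·τ+0·τ²+7/4·τ³=-5/32

  seg 0: a=4 b=-35/4 c=0 d=7/4
  seg 1: a=-3 b=-7/2 c=21/4 d=-7/8
S(1/2) = -5/32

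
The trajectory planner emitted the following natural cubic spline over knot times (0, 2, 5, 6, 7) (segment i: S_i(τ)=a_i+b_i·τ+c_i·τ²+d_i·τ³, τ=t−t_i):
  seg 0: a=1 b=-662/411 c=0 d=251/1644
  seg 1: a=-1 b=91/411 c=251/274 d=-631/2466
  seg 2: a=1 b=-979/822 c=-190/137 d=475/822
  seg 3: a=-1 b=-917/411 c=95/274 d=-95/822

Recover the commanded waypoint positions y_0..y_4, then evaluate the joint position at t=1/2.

y_0=1 y_1=-1 y_2=1 y_3=-1 y_4=-3
S(1/2) = 937/4384

y_0 = S_0(0) = a_0 = 1
y_1 = S_1(0) = a_1 = -1
y_2 = S_2(0) = a_2 = 1
y_3 = S_3(0) = a_3 = -1
y_4 = S_3(1) = -3
t_q=1/2 is in segment 0 (τ=1/2); S_0(τ)=937/4384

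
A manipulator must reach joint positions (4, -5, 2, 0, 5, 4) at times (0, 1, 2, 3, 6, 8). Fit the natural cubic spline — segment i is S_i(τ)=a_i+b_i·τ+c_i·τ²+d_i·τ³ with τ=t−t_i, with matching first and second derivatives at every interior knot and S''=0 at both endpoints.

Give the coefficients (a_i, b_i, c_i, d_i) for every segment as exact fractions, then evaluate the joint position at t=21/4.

Δ: Δ0=-9, Δ1=7, Δ2=-2, Δ3=5/3, Δ4=-1/2
row 1: diag=4, rhs=96; c'=1/4, d'=24
row 2: denom=4−1·1/4=15/4; d'=(-54−1·24)/(15/4)=-104/5
row 3: denom=8−1·4/15=116/15; d'=(22−1·-104/5)/(116/15)=321/58
row 4: denom=10−3·45/116=1025/116; d'=(-13−3·321/58)/(1025/116)=-3434/1025
back: M4=-3434/1025
back: M3=321/58−45/116·-3434/1025=1401/205
back: M2=-104/5−4/15·1401/205=-23188/1025
back: M1=24−1/4·-23188/1025=30397/1025
M: M0=0, M1=30397/1025, M2=-23188/1025, M3=1401/205, M4=-3434/1025, M5=0
seg 0: a=4, c=M0/2=0, d=(M1−M0)/(6·1)=30397/6150, b=Δ0−h0·(2M0+M1)/6=-85747/6150
seg 1: a=-5, c=M1/2=30397/2050, d=(M2−M1)/(6·1)=-10717/1230, b=Δ1−h1·(2M1+M2)/6=2722/3075
seg 2: a=2, c=M2/2=-11594/1025, d=(M3−M2)/(6·1)=30193/6150, b=Δ2−h2·(2M2+M3)/6=27071/6150
seg 3: a=0, c=M3/2=1401/410, d=(M4−M3)/(6·3)=-10439/18450, b=Δ3−h3·(2M3+M4)/6=-10739/3075
seg 4: a=5, c=M4/2=-1717/1025, d=(M5−M4)/(6·2)=1717/6150, b=Δ4−h4·(2M4+M5)/6=10661/6150
t_q=21/4 → seg 3, τ=9/4; S=0+-10739/3075·τ+1401/410·τ²+-10439/18450·τ³=393117/131200

  seg 0: a=4 b=-85747/6150 c=0 d=30397/6150
  seg 1: a=-5 b=2722/3075 c=30397/2050 d=-10717/1230
  seg 2: a=2 b=27071/6150 c=-11594/1025 d=30193/6150
  seg 3: a=0 b=-10739/3075 c=1401/410 d=-10439/18450
  seg 4: a=5 b=10661/6150 c=-1717/1025 d=1717/6150
S(21/4) = 393117/131200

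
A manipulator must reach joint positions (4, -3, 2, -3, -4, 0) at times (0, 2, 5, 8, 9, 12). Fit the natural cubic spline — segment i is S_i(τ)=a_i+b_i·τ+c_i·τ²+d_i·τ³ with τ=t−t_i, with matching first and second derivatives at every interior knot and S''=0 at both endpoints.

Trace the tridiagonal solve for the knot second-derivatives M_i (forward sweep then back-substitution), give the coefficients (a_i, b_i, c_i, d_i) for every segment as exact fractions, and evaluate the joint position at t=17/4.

  seg 0: a=4 b=-20225/4182 c=0 d=1397/4182
  seg 1: a=-3 b=-3461/4182 c=1397/697 d=-545/1394
  seg 2: a=2 b=79/123 c=-2111/1394 d=9343/37638
  seg 3: a=-3 b=-7283/4182 c=1505/2091 d=91/4182
  seg 4: a=-4 b=-165/697 c=3283/4182 d=-3283/37638
S(17/4) = 74175/89216

Δ: Δ0=-7/2, Δ1=5/3, Δ2=-5/3, Δ3=-1, Δ4=4/3
row 1: diag=10, rhs=31; c'=3/10, d'=31/10
row 2: denom=12−3·3/10=111/10; d'=(-20−3·31/10)/(111/10)=-293/111
row 3: denom=8−3·10/37=266/37; d'=(4−3·-293/111)/(266/37)=63/38
row 4: denom=8−1·37/266=2091/266; d'=(14−1·63/38)/(2091/266)=3283/2091
back: M4=3283/2091
back: M3=63/38−37/266·3283/2091=3010/2091
back: M2=-293/111−10/37·3010/2091=-2111/697
back: M1=31/10−3/10·-2111/697=2794/697
M: M0=0, M1=2794/697, M2=-2111/697, M3=3010/2091, M4=3283/2091, M5=0
seg 0: a=4, c=M0/2=0, d=(M1−M0)/(6·2)=1397/4182, b=Δ0−h0·(2M0+M1)/6=-20225/4182
seg 1: a=-3, c=M1/2=1397/697, d=(M2−M1)/(6·3)=-545/1394, b=Δ1−h1·(2M1+M2)/6=-3461/4182
seg 2: a=2, c=M2/2=-2111/1394, d=(M3−M2)/(6·3)=9343/37638, b=Δ2−h2·(2M2+M3)/6=79/123
seg 3: a=-3, c=M3/2=1505/2091, d=(M4−M3)/(6·1)=91/4182, b=Δ3−h3·(2M3+M4)/6=-7283/4182
seg 4: a=-4, c=M4/2=3283/4182, d=(M5−M4)/(6·3)=-3283/37638, b=Δ4−h4·(2M4+M5)/6=-165/697
t_q=17/4 → seg 1, τ=9/4; S=-3+-3461/4182·τ+1397/697·τ²+-545/1394·τ³=74175/89216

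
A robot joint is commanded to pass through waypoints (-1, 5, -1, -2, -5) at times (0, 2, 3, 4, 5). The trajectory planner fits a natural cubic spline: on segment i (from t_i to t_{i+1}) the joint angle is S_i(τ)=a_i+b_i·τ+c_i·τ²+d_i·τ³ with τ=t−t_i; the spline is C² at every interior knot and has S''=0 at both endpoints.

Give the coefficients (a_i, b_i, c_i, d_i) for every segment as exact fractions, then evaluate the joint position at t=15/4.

Δ: Δ0=3, Δ1=-6, Δ2=-1, Δ3=-3
row 1: diag=6, rhs=-54; c'=1/6, d'=-9
row 2: denom=4−1·1/6=23/6; d'=(30−1·-9)/(23/6)=234/23
row 3: denom=4−1·6/23=86/23; d'=(-12−1·234/23)/(86/23)=-255/43
back: M3=-255/43
back: M2=234/23−6/23·-255/43=504/43
back: M1=-9−1/6·504/43=-471/43
M: M0=0, M1=-471/43, M2=504/43, M3=-255/43, M4=0
seg 0: a=-1, c=M0/2=0, d=(M1−M0)/(6·2)=-157/172, b=Δ0−h0·(2M0+M1)/6=286/43
seg 1: a=5, c=M1/2=-471/86, d=(M2−M1)/(6·1)=325/86, b=Δ1−h1·(2M1+M2)/6=-185/43
seg 2: a=-1, c=M2/2=252/43, d=(M3−M2)/(6·1)=-253/86, b=Δ2−h2·(2M2+M3)/6=-337/86
seg 3: a=-2, c=M3/2=-255/86, d=(M4−M3)/(6·1)=85/86, b=Δ3−h3·(2M3+M4)/6=-44/43
t_q=15/4 → seg 2, τ=3/4; S=-1+-337/86·τ+252/43·τ²+-253/86·τ³=-10367/5504

  seg 0: a=-1 b=286/43 c=0 d=-157/172
  seg 1: a=5 b=-185/43 c=-471/86 d=325/86
  seg 2: a=-1 b=-337/86 c=252/43 d=-253/86
  seg 3: a=-2 b=-44/43 c=-255/86 d=85/86
S(15/4) = -10367/5504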